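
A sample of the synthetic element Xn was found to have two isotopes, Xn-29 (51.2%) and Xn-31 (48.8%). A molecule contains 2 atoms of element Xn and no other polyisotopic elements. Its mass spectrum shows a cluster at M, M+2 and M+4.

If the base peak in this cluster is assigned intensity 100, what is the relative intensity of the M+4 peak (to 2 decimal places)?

(0.512 + 0.488)^2 gives M 0.2621, M+2 0.4997, M+4 0.2381; the largest is M+2.
P(M+2) = C(2,1) × 0.512^1 × 0.488^1 = 2 × 0.5120 × 0.4880 = 0.499712 (base)
P(M+4) = C(2,2) × 0.512^0 × 0.488^2 = 1 × 1.0000 × 0.238144 = 0.238144
Relative intensity = 0.238144 / 0.499712 × 100 = 47.66

47.66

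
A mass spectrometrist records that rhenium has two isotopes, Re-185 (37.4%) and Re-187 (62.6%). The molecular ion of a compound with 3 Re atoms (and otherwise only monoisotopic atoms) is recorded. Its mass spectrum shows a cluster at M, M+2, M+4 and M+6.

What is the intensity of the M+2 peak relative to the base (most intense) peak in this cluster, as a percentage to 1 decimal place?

Binomial terms of (0.374 + 0.626)^3: M 0.0523, M+2 0.2627, M+4 0.4397, M+6 0.2453 → M+4 is the base peak.
P(M+4) = C(3,2) × 0.374^1 × 0.626^2 = 3 × 0.3740 × 0.391876 = 0.439685 (base)
P(M+2) = C(3,1) × 0.374^2 × 0.626^1 = 3 × 0.139876 × 0.6260 = 0.262687
Relative intensity = 0.262687 / 0.439685 × 100 = 59.7

59.7%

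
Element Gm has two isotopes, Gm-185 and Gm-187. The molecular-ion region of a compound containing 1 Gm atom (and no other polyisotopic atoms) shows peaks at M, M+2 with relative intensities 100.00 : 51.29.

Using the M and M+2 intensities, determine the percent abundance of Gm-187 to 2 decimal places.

Let p = fractional abundance of Gm-185. I(M+2)/I(M) = [C(1,1)·p^0·(1−p)] / p^1 = 1·(1−p)/p = 51.29/100.00 = 0.5129
(1−p)/p = 0.5129/1 = 0.5129  ⇒  p = 1/(1 + 0.5129) = 0.6610
Gm-185: 66.10%, Gm-187: 33.90%.

33.90%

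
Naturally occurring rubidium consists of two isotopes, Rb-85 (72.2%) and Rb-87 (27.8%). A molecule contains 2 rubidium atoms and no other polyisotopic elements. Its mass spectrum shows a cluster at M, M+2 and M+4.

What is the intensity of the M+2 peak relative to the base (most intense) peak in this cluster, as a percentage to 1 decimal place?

77.0%

(0.722 + 0.278)^2 gives M 0.5213, M+2 0.4014, M+4 0.0773; the largest is M.
P(M) = C(2,0) × 0.722^2 × 0.278^0 = 1 × 0.521284 × 1.0000 = 0.521284 (base)
P(M+2) = C(2,1) × 0.722^1 × 0.278^1 = 2 × 0.7220 × 0.2780 = 0.401432
Relative intensity = 0.401432 / 0.521284 × 100 = 77.0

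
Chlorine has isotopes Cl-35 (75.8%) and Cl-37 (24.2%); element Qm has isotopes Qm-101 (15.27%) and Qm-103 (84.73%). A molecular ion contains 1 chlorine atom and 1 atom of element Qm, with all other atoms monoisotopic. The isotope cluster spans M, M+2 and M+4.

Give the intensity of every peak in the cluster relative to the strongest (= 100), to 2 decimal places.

Chlorine pattern (n=1): 0.7580 : 0.2420
Element Qm pattern (n=1): 0.1527 : 0.8473
Convolve the two distributions (both contribute in 2-u steps):
  M: 0.7580×0.1527 = 0.115747
  M+2: 0.7580×0.8473 + 0.2420×0.1527 = 0.679207
  M+4: 0.2420×0.8473 = 0.205047
Scale to base peak (0.679207) = 100: 17.04 : 100.00 : 30.19

17.04 : 100.00 : 30.19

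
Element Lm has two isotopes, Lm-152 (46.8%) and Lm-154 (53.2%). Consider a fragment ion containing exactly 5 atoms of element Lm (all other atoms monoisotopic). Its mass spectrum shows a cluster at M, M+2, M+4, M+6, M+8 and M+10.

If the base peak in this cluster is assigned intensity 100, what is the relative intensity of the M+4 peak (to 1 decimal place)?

88.0

Binomial terms of (0.468 + 0.532)^5: M 0.0225, M+2 0.1276, M+4 0.2901, M+6 0.3298, M+8 0.1874, M+10 0.0426 → M+6 is the base peak.
P(M+6) = C(5,3) × 0.468^2 × 0.532^3 = 10 × 0.219024 × 0.15056877 = 0.329782 (base)
P(M+4) = C(5,2) × 0.468^3 × 0.532^2 = 10 × 0.10250323 × 0.283024 = 0.290109
Relative intensity = 0.290109 / 0.329782 × 100 = 88.0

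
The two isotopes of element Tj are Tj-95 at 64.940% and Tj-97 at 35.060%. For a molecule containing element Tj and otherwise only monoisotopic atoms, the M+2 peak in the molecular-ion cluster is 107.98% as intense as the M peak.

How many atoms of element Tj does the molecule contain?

With n Tj atoms, P(M+2)/P(M) = C(n,1)·p^(n−1)q / p^n = n·q/p = n · 0.35060/0.64940.
n = 1.0798 × 0.64940/0.35060 = 2.00 ≈ 2

2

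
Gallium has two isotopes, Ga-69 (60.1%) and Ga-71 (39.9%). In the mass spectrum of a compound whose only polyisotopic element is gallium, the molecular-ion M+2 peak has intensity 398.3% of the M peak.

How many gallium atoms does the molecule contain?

With n Ga atoms, P(M+2)/P(M) = C(n,1)·p^(n−1)q / p^n = n·q/p = n · 0.399/0.601.
n = 3.983 × 0.601/0.399 = 6.00 ≈ 6

6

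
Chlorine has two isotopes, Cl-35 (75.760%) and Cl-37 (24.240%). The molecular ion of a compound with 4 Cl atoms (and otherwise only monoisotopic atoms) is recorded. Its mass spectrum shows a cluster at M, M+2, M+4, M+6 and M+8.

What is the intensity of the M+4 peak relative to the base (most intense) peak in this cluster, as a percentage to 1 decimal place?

48.0%

(0.75760 + 0.24240)^4 gives M 0.3294, M+2 0.4216, M+4 0.2023, M+6 0.0432, M+8 0.0035; the largest is M+2.
P(M+2) = C(4,1) × 0.75760^3 × 0.24240^1 = 4 × 0.4348304 × 0.2424 = 0.421612 (base)
P(M+4) = C(4,2) × 0.75760^2 × 0.24240^2 = 6 × 0.57395776 × 0.05875776 = 0.202347
Relative intensity = 0.202347 / 0.421612 × 100 = 48.0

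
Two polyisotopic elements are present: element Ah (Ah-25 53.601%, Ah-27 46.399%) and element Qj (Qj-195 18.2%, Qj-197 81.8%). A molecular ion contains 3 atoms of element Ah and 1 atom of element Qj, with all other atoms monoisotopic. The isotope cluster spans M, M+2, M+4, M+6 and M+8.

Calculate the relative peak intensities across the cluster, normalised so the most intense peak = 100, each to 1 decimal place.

Element Ah pattern (n=3): 0.15399928 : 0.39992234 : 0.3461875 : 0.09989089
Element Qj pattern (n=1): 0.1820 : 0.8180
Convolve the two distributions (both contribute in 2-u steps):
  M: 0.15399928×0.1820 = 0.028028
  M+2: 0.15399928×0.8180 + 0.39992234×0.1820 = 0.198757
  M+4: 0.39992234×0.8180 + 0.3461875×0.1820 = 0.390143
  M+6: 0.3461875×0.8180 + 0.09989089×0.1820 = 0.301362
  M+8: 0.09989089×0.8180 = 0.081711
Scale to base peak (0.390143) = 100: 7.2 : 50.9 : 100.0 : 77.2 : 20.9

7.2 : 50.9 : 100.0 : 77.2 : 20.9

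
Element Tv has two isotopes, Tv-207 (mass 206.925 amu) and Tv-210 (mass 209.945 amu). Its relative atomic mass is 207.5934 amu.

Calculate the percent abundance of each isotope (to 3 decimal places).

Let x be the fractional abundance of Tv-207; then Tv-210 has abundance 1 − x.
206.925·x + 209.945·(1 − x) = 207.5934
(206.925 − 209.945)·x = 207.5934 − 209.945
x = -2.3516 / -3.020 = 0.77868 → 77.868% Tv-207, 22.132% Tv-210.

Tv-207: 77.868%, Tv-210: 22.132%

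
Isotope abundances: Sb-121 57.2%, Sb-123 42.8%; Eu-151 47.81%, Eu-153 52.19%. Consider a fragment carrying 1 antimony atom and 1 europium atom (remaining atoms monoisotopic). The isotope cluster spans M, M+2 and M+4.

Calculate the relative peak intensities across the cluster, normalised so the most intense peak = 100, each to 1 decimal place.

54.4 : 100.0 : 44.4

Antimony pattern (n=1): 0.5720 : 0.4280
Europium pattern (n=1): 0.4781 : 0.5219
Convolve the two distributions (both contribute in 2-u steps):
  M: 0.5720×0.4781 = 0.273473
  M+2: 0.5720×0.5219 + 0.4280×0.4781 = 0.503154
  M+4: 0.4280×0.5219 = 0.223373
Scale to base peak (0.503154) = 100: 54.4 : 100.0 : 44.4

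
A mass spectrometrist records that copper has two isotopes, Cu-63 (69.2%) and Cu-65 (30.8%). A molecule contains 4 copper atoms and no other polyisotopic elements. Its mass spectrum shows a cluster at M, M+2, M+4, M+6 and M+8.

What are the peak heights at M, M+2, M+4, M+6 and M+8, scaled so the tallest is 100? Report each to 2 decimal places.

Expanding (0.692 + 0.308)^4:
P(M) = 0.692^4 = 0.229311
P(M+2) = 4 × 0.692^3 × 0.308^1 = 0.408253
P(M+4) = 6 × 0.692^2 × 0.308^2 = 0.272562
P(M+6) = 4 × 0.692^1 × 0.308^3 = 0.080876
P(M+8) = 0.308^4 = 0.008999
The M+2 peak is largest (0.408253); scaling to 100 gives 56.17 : 100.00 : 66.76 : 19.81 : 2.20.

56.17 : 100.00 : 66.76 : 19.81 : 2.20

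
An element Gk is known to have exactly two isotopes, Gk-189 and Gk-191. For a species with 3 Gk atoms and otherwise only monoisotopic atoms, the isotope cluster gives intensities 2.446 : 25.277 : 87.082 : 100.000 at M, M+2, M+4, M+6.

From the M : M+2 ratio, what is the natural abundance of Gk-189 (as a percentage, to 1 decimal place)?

Write p for the Gk-189 fraction. I(M+2)/I(M) = [C(3,1)·p^2·(1−p)] / p^3 = 3·(1−p)/p = 25.277/2.446 = 10.3340
(1−p)/p = 10.3340/3 = 3.4447  ⇒  p = 1/(1 + 3.4447) = 0.2250
Gk-189: 22.5%, Gk-191: 77.5%.

22.5%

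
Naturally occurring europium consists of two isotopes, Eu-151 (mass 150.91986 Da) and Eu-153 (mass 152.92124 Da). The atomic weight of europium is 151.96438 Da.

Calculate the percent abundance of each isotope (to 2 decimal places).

Eu-151: 47.81%, Eu-153: 52.19%

With x = fraction of Eu-151 (so Eu-153 is 1 − x):
150.91986·x + 152.92124·(1 − x) = 151.96438
(150.91986 − 152.92124)·x = 151.96438 − 152.92124
x = -0.95686 / -2.00138 = 0.47810 → 47.81% Eu-151, 52.19% Eu-153.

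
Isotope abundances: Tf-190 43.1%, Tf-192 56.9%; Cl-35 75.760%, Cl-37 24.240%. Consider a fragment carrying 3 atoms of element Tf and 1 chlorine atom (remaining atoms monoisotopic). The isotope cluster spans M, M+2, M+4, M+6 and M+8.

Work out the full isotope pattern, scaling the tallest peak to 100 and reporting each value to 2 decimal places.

Element Tf pattern (n=3): 0.08006299 : 0.31709403 : 0.41862297 : 0.18422001
Chlorine pattern (n=1): 0.7576 : 0.2424
Convolve the two distributions (both contribute in 2-u steps):
  M: 0.08006299×0.7576 = 0.060656
  M+2: 0.08006299×0.2424 + 0.31709403×0.7576 = 0.259638
  M+4: 0.31709403×0.2424 + 0.41862297×0.7576 = 0.394012
  M+6: 0.41862297×0.2424 + 0.18422001×0.7576 = 0.241039
  M+8: 0.18422001×0.2424 = 0.044655
Scale to base peak (0.394012) = 100: 15.39 : 65.90 : 100.00 : 61.18 : 11.33

15.39 : 65.90 : 100.00 : 61.18 : 11.33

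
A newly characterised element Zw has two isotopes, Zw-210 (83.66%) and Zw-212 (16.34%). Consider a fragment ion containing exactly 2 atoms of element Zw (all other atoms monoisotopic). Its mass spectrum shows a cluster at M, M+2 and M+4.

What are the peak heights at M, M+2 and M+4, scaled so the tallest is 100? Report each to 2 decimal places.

100.00 : 39.06 : 3.81

Each Zw atom is independently Zw-210 (p = 0.8366) or Zw-212 (q = 0.1634); the cluster is the binomial expansion (p + q)^2.
P(M) = 0.8366^2 = 0.699900
P(M+2) = 2 × 0.8366^1 × 0.1634^1 = 0.273401
P(M+4) = 0.1634^2 = 0.026700
The M peak is largest (0.699900); scaling to 100 gives 100.00 : 39.06 : 3.81.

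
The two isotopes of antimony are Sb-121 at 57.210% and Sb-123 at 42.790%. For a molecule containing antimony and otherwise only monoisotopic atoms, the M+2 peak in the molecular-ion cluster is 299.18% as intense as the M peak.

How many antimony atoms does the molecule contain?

4

With n Sb atoms, P(M+2)/P(M) = C(n,1)·p^(n−1)q / p^n = n·q/p = n · 0.42790/0.57210.
n = 2.9918 × 0.57210/0.42790 = 4.00 ≈ 4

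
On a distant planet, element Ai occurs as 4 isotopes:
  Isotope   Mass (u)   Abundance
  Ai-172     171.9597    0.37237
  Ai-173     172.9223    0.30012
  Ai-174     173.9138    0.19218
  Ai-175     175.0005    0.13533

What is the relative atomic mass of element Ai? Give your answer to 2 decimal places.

173.04 u

Ar = Σ fᵢ·mᵢ = 0.37237 × 171.9597 + 0.30012 × 172.9223 + 0.19218 × 173.9138 + 0.13533 × 175.0005
= 64.03263 + 51.89744 + 33.42275 + 23.68282 = 173.03564 u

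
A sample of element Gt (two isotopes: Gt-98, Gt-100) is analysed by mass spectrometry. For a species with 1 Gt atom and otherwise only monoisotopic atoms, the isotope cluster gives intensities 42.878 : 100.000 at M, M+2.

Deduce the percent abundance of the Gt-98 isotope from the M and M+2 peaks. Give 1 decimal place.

30.0%

Let p = fractional abundance of Gt-98. I(M+2)/I(M) = [C(1,1)·p^0·(1−p)] / p^1 = 1·(1−p)/p = 100.000/42.878 = 2.3322
(1−p)/p = 2.3322/1 = 2.3322  ⇒  p = 1/(1 + 2.3322) = 0.3001
Gt-98: 30.0%, Gt-100: 70.0%.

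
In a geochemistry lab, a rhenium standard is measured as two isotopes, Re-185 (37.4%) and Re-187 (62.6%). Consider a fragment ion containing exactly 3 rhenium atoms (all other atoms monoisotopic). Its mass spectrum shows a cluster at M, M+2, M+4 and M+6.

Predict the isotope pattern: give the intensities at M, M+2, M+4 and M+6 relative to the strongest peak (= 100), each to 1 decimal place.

Each Re atom is independently Re-185 (p = 0.374) or Re-187 (q = 0.626); the cluster is the binomial expansion (p + q)^3.
P(M) = 0.374^3 = 0.052314
P(M+2) = 3 × 0.374^2 × 0.626^1 = 0.262687
P(M+4) = 3 × 0.374^1 × 0.626^2 = 0.439685
P(M+6) = 0.626^3 = 0.245314
The M+4 peak is largest (0.439685); scaling to 100 gives 11.9 : 59.7 : 100.0 : 55.8.

11.9 : 59.7 : 100.0 : 55.8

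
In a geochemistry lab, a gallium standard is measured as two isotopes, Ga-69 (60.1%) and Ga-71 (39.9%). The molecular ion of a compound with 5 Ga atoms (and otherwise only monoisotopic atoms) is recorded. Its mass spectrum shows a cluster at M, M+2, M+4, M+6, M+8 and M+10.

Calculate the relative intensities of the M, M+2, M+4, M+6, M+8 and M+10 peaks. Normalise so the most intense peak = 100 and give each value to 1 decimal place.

22.7 : 75.3 : 100.0 : 66.4 : 22.0 : 2.9

Each Ga atom is independently Ga-69 (p = 0.601) or Ga-71 (q = 0.399); the cluster is the binomial expansion (p + q)^5.
P(M) = 0.601^5 = 0.078410
P(M+2) = 5 × 0.601^4 × 0.399^1 = 0.260280
P(M+4) = 10 × 0.601^3 × 0.399^2 = 0.345596
P(M+6) = 10 × 0.601^2 × 0.399^3 = 0.229439
P(M+8) = 5 × 0.601^1 × 0.399^4 = 0.076162
P(M+10) = 0.399^5 = 0.010113
The M+4 peak is largest (0.345596); scaling to 100 gives 22.7 : 75.3 : 100.0 : 66.4 : 22.0 : 2.9.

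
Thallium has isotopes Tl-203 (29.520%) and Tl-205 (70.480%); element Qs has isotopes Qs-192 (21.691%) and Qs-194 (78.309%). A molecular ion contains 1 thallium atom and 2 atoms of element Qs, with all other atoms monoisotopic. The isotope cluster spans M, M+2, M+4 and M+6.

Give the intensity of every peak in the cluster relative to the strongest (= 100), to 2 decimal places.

Thallium pattern (n=1): 0.2952 : 0.7048
Element Qs pattern (n=2): 0.04704995 : 0.3397201 : 0.61322995
Convolve the two distributions (both contribute in 2-u steps):
  M: 0.2952×0.04704995 = 0.013889
  M+2: 0.2952×0.3397201 + 0.7048×0.04704995 = 0.133446
  M+4: 0.2952×0.61322995 + 0.7048×0.3397201 = 0.420460
  M+6: 0.7048×0.61322995 = 0.432204
Scale to base peak (0.432204) = 100: 3.21 : 30.88 : 97.28 : 100.00

3.21 : 30.88 : 97.28 : 100.00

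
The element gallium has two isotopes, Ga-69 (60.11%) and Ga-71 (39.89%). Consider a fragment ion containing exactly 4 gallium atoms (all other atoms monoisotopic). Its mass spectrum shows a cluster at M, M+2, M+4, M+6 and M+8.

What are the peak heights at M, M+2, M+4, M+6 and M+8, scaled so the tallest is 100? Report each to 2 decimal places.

The 4 Ga atoms are independent, so intensities follow the terms of (0.6011 + 0.3989)^4.
P(M) = 0.6011^4 = 0.130553
P(M+2) = 4 × 0.6011^3 × 0.3989^1 = 0.346549
P(M+4) = 6 × 0.6011^2 × 0.3989^2 = 0.344963
P(M+6) = 4 × 0.6011^1 × 0.3989^3 = 0.152616
P(M+8) = 0.3989^4 = 0.025320
The M+2 peak is largest (0.346549); scaling to 100 gives 37.67 : 100.00 : 99.54 : 44.04 : 7.31.

37.67 : 100.00 : 99.54 : 44.04 : 7.31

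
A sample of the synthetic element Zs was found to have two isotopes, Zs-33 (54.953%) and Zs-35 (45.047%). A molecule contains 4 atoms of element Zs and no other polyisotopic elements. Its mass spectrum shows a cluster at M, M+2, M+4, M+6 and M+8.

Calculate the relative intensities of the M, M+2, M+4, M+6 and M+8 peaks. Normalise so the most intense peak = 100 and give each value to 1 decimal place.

24.8 : 81.3 : 100.0 : 54.6 : 11.2

Expanding (0.54953 + 0.45047)^4:
P(M) = 0.54953^4 = 0.091194
P(M+2) = 4 × 0.54953^3 × 0.45047^1 = 0.299020
P(M+4) = 6 × 0.54953^2 × 0.45047^2 = 0.367676
P(M+6) = 4 × 0.54953^1 × 0.45047^3 = 0.200932
P(M+8) = 0.45047^4 = 0.041178
The M+4 peak is largest (0.367676); scaling to 100 gives 24.8 : 81.3 : 100.0 : 54.6 : 11.2.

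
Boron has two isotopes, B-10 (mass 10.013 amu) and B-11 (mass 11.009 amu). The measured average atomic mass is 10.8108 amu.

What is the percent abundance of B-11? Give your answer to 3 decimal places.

Writing the weighted mean with unknown fraction x of B-10:
10.013·x + 11.009·(1 − x) = 10.8108
(10.013 − 11.009)·x = 10.8108 − 11.009
x = -0.1982 / -0.996 = 0.19900 → 19.900% B-10, 80.100% B-11.

80.100%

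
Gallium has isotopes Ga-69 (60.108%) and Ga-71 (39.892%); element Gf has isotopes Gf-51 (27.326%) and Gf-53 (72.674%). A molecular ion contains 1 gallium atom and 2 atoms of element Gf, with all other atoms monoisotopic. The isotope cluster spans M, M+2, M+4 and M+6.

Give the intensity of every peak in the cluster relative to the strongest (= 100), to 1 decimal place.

9.4 : 56.4 : 100.0 : 44.3

Gallium pattern (n=1): 0.60108 : 0.39892
Element Gf pattern (n=2): 0.07467103 : 0.39717794 : 0.52815103
Convolve the two distributions (both contribute in 2-u steps):
  M: 0.60108×0.07467103 = 0.044883
  M+2: 0.60108×0.39717794 + 0.39892×0.07467103 = 0.268523
  M+4: 0.60108×0.52815103 + 0.39892×0.39717794 = 0.475903
  M+6: 0.39892×0.52815103 = 0.210690
Scale to base peak (0.475903) = 100: 9.4 : 56.4 : 100.0 : 44.3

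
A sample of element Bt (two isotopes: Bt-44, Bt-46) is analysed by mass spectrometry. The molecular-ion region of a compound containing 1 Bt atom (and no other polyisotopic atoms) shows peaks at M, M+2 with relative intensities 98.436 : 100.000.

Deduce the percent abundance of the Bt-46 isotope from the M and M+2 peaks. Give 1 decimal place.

50.4%

If p is the fraction of Bt that is Bt-44, then I(M+2)/I(M) = [C(1,1)·p^0·(1−p)] / p^1 = 1·(1−p)/p = 100.000/98.436 = 1.0159
(1−p)/p = 1.0159/1 = 1.0159  ⇒  p = 1/(1 + 1.0159) = 0.4961
Bt-44: 49.6%, Bt-46: 50.4%.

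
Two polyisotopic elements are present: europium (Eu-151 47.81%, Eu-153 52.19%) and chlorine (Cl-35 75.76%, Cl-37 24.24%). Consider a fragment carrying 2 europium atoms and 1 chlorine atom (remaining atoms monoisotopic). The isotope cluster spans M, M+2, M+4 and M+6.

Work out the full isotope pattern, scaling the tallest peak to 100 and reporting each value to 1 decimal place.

Europium pattern (n=2): 0.22857961 : 0.49904078 : 0.27237961
Chlorine pattern (n=1): 0.7576 : 0.2424
Convolve the two distributions (both contribute in 2-u steps):
  M: 0.22857961×0.7576 = 0.173172
  M+2: 0.22857961×0.2424 + 0.49904078×0.7576 = 0.433481
  M+4: 0.49904078×0.2424 + 0.27237961×0.7576 = 0.327322
  M+6: 0.27237961×0.2424 = 0.066025
Scale to base peak (0.433481) = 100: 39.9 : 100.0 : 75.5 : 15.2

39.9 : 100.0 : 75.5 : 15.2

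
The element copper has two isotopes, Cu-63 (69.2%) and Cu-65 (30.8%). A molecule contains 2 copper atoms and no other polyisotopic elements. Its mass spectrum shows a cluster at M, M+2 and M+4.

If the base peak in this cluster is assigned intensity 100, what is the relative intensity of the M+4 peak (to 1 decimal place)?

19.8

(0.692 + 0.308)^2 gives M 0.4789, M+2 0.4263, M+4 0.0949; the largest is M.
P(M) = C(2,0) × 0.692^2 × 0.308^0 = 1 × 0.478864 × 1.0000 = 0.478864 (base)
P(M+4) = C(2,2) × 0.692^0 × 0.308^2 = 1 × 1.0000 × 0.094864 = 0.094864
Relative intensity = 0.094864 / 0.478864 × 100 = 19.8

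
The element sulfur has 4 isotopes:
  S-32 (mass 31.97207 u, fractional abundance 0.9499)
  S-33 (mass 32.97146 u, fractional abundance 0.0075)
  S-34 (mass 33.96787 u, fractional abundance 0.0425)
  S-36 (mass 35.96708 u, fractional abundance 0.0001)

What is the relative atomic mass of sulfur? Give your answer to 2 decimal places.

Ar = Σ fᵢ·mᵢ = 0.9499 × 31.97207 + 0.0075 × 32.97146 + 0.0425 × 33.96787 + 0.0001 × 35.96708
= 30.370269 + 0.247286 + 1.443634 + 0.003597 = 32.064786 u

32.06 u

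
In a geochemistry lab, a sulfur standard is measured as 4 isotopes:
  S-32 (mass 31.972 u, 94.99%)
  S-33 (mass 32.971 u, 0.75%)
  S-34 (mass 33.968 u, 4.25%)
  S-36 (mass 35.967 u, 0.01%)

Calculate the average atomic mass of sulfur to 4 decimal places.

Average mass = Σ (abundance × isotope mass) = 0.9499 × 31.972 + 0.0075 × 32.971 + 0.0425 × 33.968 + 0.0001 × 35.967
= 30.37020 + 0.24728 + 1.44364 + 0.00360 = 32.06472 u

32.0647 u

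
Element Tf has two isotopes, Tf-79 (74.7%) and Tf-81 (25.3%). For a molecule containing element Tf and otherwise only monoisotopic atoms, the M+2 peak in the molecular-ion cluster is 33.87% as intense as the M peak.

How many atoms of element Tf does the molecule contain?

With n Tf atoms, P(M+2)/P(M) = C(n,1)·p^(n−1)q / p^n = n·q/p = n · 0.253/0.747.
n = 0.3387 × 0.747/0.253 = 1.00 ≈ 1

1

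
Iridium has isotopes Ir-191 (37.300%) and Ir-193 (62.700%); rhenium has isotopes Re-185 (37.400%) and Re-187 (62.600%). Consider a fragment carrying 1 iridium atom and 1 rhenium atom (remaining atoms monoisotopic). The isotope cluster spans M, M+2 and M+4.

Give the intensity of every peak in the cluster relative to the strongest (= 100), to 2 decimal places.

Iridium pattern (n=1): 0.3730 : 0.6270
Rhenium pattern (n=1): 0.3740 : 0.6260
Convolve the two distributions (both contribute in 2-u steps):
  M: 0.3730×0.3740 = 0.139502
  M+2: 0.3730×0.6260 + 0.6270×0.3740 = 0.467996
  M+4: 0.6270×0.6260 = 0.392502
Scale to base peak (0.467996) = 100: 29.81 : 100.00 : 83.87

29.81 : 100.00 : 83.87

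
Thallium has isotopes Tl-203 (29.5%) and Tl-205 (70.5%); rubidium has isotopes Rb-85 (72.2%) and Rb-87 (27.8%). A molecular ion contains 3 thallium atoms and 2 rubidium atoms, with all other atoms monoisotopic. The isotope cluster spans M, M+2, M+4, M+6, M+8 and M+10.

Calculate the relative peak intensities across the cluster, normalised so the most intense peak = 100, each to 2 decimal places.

3.58 : 28.45 : 81.71 : 100.00 : 46.77 : 7.25

Thallium pattern (n=3): 0.02567237 : 0.18405787 : 0.43986713 : 0.35040263
Rubidium pattern (n=2): 0.521284 : 0.401432 : 0.077284
Convolve the two distributions (both contribute in 2-u steps):
  M: 0.02567237×0.521284 = 0.013383
  M+2: 0.02567237×0.401432 + 0.18405787×0.521284 = 0.106252
  M+4: 0.02567237×0.077284 + 0.18405787×0.401432 + 0.43986713×0.521284 = 0.305166
  M+6: 0.18405787×0.077284 + 0.43986713×0.401432 + 0.35040263×0.521284 = 0.373461
  M+8: 0.43986713×0.077284 + 0.35040263×0.401432 = 0.174658
  M+10: 0.35040263×0.077284 = 0.027081
Scale to base peak (0.373461) = 100: 3.58 : 28.45 : 81.71 : 100.00 : 46.77 : 7.25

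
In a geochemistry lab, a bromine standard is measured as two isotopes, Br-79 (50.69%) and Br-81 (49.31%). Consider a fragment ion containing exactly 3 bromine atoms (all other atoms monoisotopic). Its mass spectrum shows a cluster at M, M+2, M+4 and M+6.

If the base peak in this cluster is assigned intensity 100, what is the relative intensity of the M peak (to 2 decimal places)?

Binomial terms of (0.5069 + 0.4931)^3: M 0.1302, M+2 0.3801, M+4 0.3698, M+6 0.1199 → M+2 is the base peak.
P(M+2) = C(3,1) × 0.5069^2 × 0.4931^1 = 3 × 0.25694761 × 0.4931 = 0.380103 (base)
P(M) = C(3,0) × 0.5069^3 × 0.4931^0 = 1 × 0.13024674 × 1.0000 = 0.130247
Relative intensity = 0.130247 / 0.380103 × 100 = 34.27

34.27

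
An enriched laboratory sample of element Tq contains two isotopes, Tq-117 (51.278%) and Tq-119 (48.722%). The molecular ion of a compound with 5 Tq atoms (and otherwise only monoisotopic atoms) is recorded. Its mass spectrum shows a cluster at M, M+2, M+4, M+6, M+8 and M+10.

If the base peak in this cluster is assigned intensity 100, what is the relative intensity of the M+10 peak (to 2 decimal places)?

8.58

Binomial terms of (0.51278 + 0.48722)^5: M 0.0355, M+2 0.1684, M+4 0.3201, M+6 0.3041, M+8 0.1445, M+10 0.0275 → M+4 is the base peak.
P(M+4) = C(5,2) × 0.51278^3 × 0.48722^2 = 10 × 0.13483208 × 0.23738333 = 0.320069 (base)
P(M+10) = C(5,5) × 0.51278^0 × 0.48722^5 = 1 × 1.0000 × 0.02745526 = 0.027455
Relative intensity = 0.027455 / 0.320069 × 100 = 8.58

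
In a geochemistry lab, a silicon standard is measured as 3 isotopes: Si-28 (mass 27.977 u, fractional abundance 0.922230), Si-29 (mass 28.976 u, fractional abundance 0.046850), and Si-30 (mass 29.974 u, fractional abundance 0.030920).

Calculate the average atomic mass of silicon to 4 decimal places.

The abundance-weighted mean is 0.922230 × 27.977 + 0.046850 × 28.976 + 0.030920 × 29.974
= 25.80123 + 1.35753 + 0.92680 = 28.08556 u

28.0856 u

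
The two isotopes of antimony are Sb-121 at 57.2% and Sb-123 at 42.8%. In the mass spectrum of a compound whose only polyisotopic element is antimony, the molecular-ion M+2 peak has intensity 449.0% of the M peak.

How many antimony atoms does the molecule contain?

For n independent Sb atoms, I(M+2)/I(M) = n · (abundance Sb-123) / (abundance Sb-121) = n · 0.428/0.572.
n = 4.490 × 0.572/0.428 = 6.00 ≈ 6

6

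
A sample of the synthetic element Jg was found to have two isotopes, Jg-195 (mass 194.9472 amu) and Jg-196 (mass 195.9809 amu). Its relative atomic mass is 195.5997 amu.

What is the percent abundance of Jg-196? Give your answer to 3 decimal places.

Writing the weighted mean with unknown fraction x of Jg-195:
194.9472·x + 195.9809·(1 − x) = 195.5997
(194.9472 − 195.9809)·x = 195.5997 − 195.9809
x = -0.3812 / -1.0337 = 0.36877 → 36.877% Jg-195, 63.123% Jg-196.

63.123%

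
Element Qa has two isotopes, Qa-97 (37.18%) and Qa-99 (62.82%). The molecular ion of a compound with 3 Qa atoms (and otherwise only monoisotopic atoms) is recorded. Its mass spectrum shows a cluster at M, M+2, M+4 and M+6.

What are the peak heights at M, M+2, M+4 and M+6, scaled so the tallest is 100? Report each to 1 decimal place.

11.7 : 59.2 : 100.0 : 56.3

Expanding (0.3718 + 0.6282)^3:
P(M) = 0.3718^3 = 0.051396
P(M+2) = 3 × 0.3718^2 × 0.6282^1 = 0.260518
P(M+4) = 3 × 0.3718^1 × 0.6282^2 = 0.440176
P(M+6) = 0.6282^3 = 0.247910
The M+4 peak is largest (0.440176); scaling to 100 gives 11.7 : 59.2 : 100.0 : 56.3.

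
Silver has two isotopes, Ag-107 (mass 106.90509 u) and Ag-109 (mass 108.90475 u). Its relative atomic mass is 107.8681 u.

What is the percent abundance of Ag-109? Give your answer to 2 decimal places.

48.16%

Writing the weighted mean with unknown fraction x of Ag-107:
106.90509·x + 108.90475·(1 − x) = 107.8681
(106.90509 − 108.90475)·x = 107.8681 − 108.90475
x = -1.03665 / -1.99966 = 0.51841 → 51.84% Ag-107, 48.16% Ag-109.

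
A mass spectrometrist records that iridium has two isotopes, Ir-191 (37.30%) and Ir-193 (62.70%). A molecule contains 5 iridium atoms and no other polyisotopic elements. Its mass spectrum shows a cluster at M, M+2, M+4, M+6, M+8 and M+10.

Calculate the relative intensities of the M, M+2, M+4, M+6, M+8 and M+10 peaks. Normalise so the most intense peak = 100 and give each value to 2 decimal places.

Expanding (0.3730 + 0.6270)^5:
P(M) = 0.3730^5 = 0.007220
P(M+2) = 5 × 0.3730^4 × 0.6270^1 = 0.060684
P(M+4) = 10 × 0.3730^3 × 0.6270^2 = 0.204015
P(M+6) = 10 × 0.3730^2 × 0.6270^3 = 0.342942
P(M+8) = 5 × 0.3730^1 × 0.6270^4 = 0.288237
P(M+10) = 0.6270^5 = 0.096903
The M+6 peak is largest (0.342942); scaling to 100 gives 2.11 : 17.70 : 59.49 : 100.00 : 84.05 : 28.26.

2.11 : 17.70 : 59.49 : 100.00 : 84.05 : 28.26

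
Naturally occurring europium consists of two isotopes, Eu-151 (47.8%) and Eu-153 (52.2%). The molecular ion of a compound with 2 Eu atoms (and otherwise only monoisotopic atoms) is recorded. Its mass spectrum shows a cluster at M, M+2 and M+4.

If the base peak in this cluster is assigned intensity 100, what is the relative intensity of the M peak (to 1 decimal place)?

Binomial terms of (0.478 + 0.522)^2: M 0.2285, M+2 0.4990, M+4 0.2725 → M+2 is the base peak.
P(M+2) = C(2,1) × 0.478^1 × 0.522^1 = 2 × 0.4780 × 0.5220 = 0.499032 (base)
P(M) = C(2,0) × 0.478^2 × 0.522^0 = 1 × 0.228484 × 1.0000 = 0.228484
Relative intensity = 0.228484 / 0.499032 × 100 = 45.8

45.8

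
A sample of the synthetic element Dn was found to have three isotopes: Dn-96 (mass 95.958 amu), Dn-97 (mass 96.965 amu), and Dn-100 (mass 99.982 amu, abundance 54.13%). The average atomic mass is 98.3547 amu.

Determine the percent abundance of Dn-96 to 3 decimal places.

24.171%

Let x and y be the fractions of Dn-96 and Dn-97. Then x + y = 1 − 0.5413 = 0.4587 and 95.958x + 96.965y = 98.3547 − 0.5413×99.982 = 44.2344434.
Substituting: 95.958x + 96.965(0.4587 − x) = 44.2344434
(95.958 − 96.965)x = -0.2434021  ⇒  x = 0.24171, y = 0.21699
Dn-96: 24.171%, Dn-97: 21.699%.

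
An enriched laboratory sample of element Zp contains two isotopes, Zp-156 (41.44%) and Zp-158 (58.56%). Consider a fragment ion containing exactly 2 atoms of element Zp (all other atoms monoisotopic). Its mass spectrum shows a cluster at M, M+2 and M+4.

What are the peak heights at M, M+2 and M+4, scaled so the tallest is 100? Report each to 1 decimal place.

The 2 Zp atoms are independent, so intensities follow the terms of (0.4144 + 0.5856)^2.
P(M) = 0.4144^2 = 0.171727
P(M+2) = 2 × 0.4144^1 × 0.5856^1 = 0.485345
P(M+4) = 0.5856^2 = 0.342927
The M+2 peak is largest (0.485345); scaling to 100 gives 35.4 : 100.0 : 70.7.

35.4 : 100.0 : 70.7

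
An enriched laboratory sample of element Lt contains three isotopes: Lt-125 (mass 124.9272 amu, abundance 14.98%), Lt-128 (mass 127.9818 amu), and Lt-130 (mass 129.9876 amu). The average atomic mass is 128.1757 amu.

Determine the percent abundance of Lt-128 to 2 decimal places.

Let x and y be the fractions of Lt-128 and Lt-130. Then x + y = 1 − 0.1498 = 0.8502 and 127.9818x + 129.9876y = 128.1757 − 0.1498×124.9272 = 109.46160544.
Substituting: 127.9818x + 129.9876(0.8502 − x) = 109.46160544
(127.9818 − 129.9876)x = -1.05385208  ⇒  x = 0.52540, y = 0.32480
Lt-128: 52.54%, Lt-130: 32.48%.

52.54%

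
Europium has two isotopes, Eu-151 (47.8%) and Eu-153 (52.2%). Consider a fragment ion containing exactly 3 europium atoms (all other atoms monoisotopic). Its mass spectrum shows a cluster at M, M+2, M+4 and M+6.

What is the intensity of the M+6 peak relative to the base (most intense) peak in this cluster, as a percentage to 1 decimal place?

Term probabilities: M 0.1092, M+2 0.3578, M+4 0.3907, M+6 0.1422. Base peak = M+4.
P(M+4) = C(3,2) × 0.478^1 × 0.522^2 = 3 × 0.4780 × 0.272484 = 0.390742 (base)
P(M+6) = C(3,3) × 0.478^0 × 0.522^3 = 1 × 1.0000 × 0.14223665 = 0.142237
Relative intensity = 0.142237 / 0.390742 × 100 = 36.4

36.4%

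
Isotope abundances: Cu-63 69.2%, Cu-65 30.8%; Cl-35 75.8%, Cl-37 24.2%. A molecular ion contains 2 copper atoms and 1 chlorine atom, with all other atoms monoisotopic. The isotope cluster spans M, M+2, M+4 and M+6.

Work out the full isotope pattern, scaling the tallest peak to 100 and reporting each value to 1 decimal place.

Copper pattern (n=2): 0.478864 : 0.426272 : 0.094864
Chlorine pattern (n=1): 0.7580 : 0.2420
Convolve the two distributions (both contribute in 2-u steps):
  M: 0.478864×0.7580 = 0.362979
  M+2: 0.478864×0.2420 + 0.426272×0.7580 = 0.438999
  M+4: 0.426272×0.2420 + 0.094864×0.7580 = 0.175065
  M+6: 0.094864×0.2420 = 0.022957
Scale to base peak (0.438999) = 100: 82.7 : 100.0 : 39.9 : 5.2

82.7 : 100.0 : 39.9 : 5.2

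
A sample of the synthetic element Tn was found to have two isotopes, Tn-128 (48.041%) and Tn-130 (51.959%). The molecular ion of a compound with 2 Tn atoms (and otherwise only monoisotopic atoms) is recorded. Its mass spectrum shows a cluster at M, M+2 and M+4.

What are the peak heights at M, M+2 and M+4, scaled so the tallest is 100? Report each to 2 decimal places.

Each Tn atom is independently Tn-128 (p = 0.48041) or Tn-130 (q = 0.51959); the cluster is the binomial expansion (p + q)^2.
P(M) = 0.48041^2 = 0.230794
P(M+2) = 2 × 0.48041^1 × 0.51959^1 = 0.499232
P(M+4) = 0.51959^2 = 0.269974
The M+2 peak is largest (0.499232); scaling to 100 gives 46.23 : 100.00 : 54.08.

46.23 : 100.00 : 54.08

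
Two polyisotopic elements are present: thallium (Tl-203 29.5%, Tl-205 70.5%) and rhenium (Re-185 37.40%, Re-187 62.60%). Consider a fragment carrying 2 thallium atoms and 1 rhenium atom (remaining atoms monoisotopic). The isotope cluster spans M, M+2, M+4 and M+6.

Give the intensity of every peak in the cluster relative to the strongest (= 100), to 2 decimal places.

Thallium pattern (n=2): 0.087025 : 0.41595 : 0.497025
Rhenium pattern (n=1): 0.3740 : 0.6260
Convolve the two distributions (both contribute in 2-u steps):
  M: 0.087025×0.3740 = 0.032547
  M+2: 0.087025×0.6260 + 0.41595×0.3740 = 0.210043
  M+4: 0.41595×0.6260 + 0.497025×0.3740 = 0.446272
  M+6: 0.497025×0.6260 = 0.311138
Scale to base peak (0.446272) = 100: 7.29 : 47.07 : 100.00 : 69.72

7.29 : 47.07 : 100.00 : 69.72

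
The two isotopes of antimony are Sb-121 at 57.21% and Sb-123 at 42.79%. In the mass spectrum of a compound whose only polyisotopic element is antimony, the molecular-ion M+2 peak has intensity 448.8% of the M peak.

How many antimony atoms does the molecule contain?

With n Sb atoms, P(M+2)/P(M) = C(n,1)·p^(n−1)q / p^n = n·q/p = n · 0.4279/0.5721.
n = 4.488 × 0.5721/0.4279 = 6.00 ≈ 6

6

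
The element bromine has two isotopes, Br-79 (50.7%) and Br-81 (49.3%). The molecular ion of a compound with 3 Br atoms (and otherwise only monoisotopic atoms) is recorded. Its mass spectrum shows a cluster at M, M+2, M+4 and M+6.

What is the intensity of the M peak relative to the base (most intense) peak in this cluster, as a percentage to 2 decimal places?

Term probabilities: M 0.1303, M+2 0.3802, M+4 0.3697, M+6 0.1198. Base peak = M+2.
P(M+2) = C(3,1) × 0.507^2 × 0.493^1 = 3 × 0.257049 × 0.4930 = 0.380175 (base)
P(M) = C(3,0) × 0.507^3 × 0.493^0 = 1 × 0.13032384 × 1.0000 = 0.130324
Relative intensity = 0.130324 / 0.380175 × 100 = 34.28

34.28%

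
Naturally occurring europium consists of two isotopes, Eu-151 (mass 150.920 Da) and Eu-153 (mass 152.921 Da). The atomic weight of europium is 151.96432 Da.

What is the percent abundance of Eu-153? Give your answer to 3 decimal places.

Writing the weighted mean with unknown fraction x of Eu-151:
150.920·x + 152.921·(1 − x) = 151.96432
(150.920 − 152.921)·x = 151.96432 − 152.921
x = -0.95668 / -2.001 = 0.47810 → 47.810% Eu-151, 52.190% Eu-153.

52.190%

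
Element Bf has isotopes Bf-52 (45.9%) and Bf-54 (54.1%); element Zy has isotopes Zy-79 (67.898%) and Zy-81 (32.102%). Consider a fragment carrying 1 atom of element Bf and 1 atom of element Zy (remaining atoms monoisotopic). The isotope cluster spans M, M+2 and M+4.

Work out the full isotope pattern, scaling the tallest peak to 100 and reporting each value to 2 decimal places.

60.55 : 100.00 : 33.74

Element Bf pattern (n=1): 0.4590 : 0.5410
Element Zy pattern (n=1): 0.67898 : 0.32102
Convolve the two distributions (both contribute in 2-u steps):
  M: 0.4590×0.67898 = 0.311652
  M+2: 0.4590×0.32102 + 0.5410×0.67898 = 0.514676
  M+4: 0.5410×0.32102 = 0.173672
Scale to base peak (0.514676) = 100: 60.55 : 100.00 : 33.74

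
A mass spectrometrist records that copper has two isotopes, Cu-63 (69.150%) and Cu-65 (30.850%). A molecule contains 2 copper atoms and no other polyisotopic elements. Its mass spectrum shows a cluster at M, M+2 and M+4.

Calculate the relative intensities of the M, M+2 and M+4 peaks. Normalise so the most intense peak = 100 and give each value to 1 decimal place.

100.0 : 89.2 : 19.9

The 2 Cu atoms are independent, so intensities follow the terms of (0.69150 + 0.30850)^2.
P(M) = 0.69150^2 = 0.478172
P(M+2) = 2 × 0.69150^1 × 0.30850^1 = 0.426656
P(M+4) = 0.30850^2 = 0.095172
The M peak is largest (0.478172); scaling to 100 gives 100.0 : 89.2 : 19.9.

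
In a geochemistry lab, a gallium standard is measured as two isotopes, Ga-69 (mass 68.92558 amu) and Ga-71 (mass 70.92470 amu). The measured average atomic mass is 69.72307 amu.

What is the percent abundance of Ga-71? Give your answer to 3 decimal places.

39.892%

With x = fraction of Ga-69 (so Ga-71 is 1 − x):
68.92558·x + 70.92470·(1 − x) = 69.72307
(68.92558 − 70.92470)·x = 69.72307 − 70.92470
x = -1.20163 / -1.99912 = 0.60108 → 60.108% Ga-69, 39.892% Ga-71.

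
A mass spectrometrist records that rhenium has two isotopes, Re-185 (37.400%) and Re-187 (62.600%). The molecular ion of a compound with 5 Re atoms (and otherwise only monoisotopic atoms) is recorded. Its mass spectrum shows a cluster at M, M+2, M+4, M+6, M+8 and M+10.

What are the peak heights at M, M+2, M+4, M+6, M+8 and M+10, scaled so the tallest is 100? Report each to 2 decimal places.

The 5 Re atoms are independent, so intensities follow the terms of (0.37400 + 0.62600)^5.
P(M) = 0.37400^5 = 0.007317
P(M+2) = 5 × 0.37400^4 × 0.62600^1 = 0.061239
P(M+4) = 10 × 0.37400^3 × 0.62600^2 = 0.205005
P(M+6) = 10 × 0.37400^2 × 0.62600^3 = 0.343136
P(M+8) = 5 × 0.37400^1 × 0.62600^4 = 0.287170
P(M+10) = 0.62600^5 = 0.096133
The M+6 peak is largest (0.343136); scaling to 100 gives 2.13 : 17.85 : 59.74 : 100.00 : 83.69 : 28.02.

2.13 : 17.85 : 59.74 : 100.00 : 83.69 : 28.02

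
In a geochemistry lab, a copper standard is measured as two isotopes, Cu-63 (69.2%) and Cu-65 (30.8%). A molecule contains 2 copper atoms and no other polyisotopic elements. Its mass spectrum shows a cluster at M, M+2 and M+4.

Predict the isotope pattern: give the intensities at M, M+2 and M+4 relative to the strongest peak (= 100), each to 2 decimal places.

100.00 : 89.02 : 19.81

The 2 Cu atoms are independent, so intensities follow the terms of (0.692 + 0.308)^2.
P(M) = 0.692^2 = 0.478864
P(M+2) = 2 × 0.692^1 × 0.308^1 = 0.426272
P(M+4) = 0.308^2 = 0.094864
The M peak is largest (0.478864); scaling to 100 gives 100.00 : 89.02 : 19.81.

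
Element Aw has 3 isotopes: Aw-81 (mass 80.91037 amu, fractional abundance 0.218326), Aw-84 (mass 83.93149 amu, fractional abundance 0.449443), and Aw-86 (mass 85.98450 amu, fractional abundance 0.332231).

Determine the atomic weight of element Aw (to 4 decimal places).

83.9540 amu

The abundance-weighted mean is 0.218326 × 80.91037 + 0.449443 × 83.93149 + 0.332231 × 85.98450
= 17.664837 + 37.722421 + 28.566716 = 83.953974 amu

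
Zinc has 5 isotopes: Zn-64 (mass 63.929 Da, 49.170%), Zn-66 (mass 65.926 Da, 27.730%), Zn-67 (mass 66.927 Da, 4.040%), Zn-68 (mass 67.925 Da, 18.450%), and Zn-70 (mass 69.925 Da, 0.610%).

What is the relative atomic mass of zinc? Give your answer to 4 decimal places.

The abundance-weighted mean is 0.49170 × 63.929 + 0.27730 × 65.926 + 0.04040 × 66.927 + 0.18450 × 67.925 + 0.00610 × 69.925
= 31.43389 + 18.28128 + 2.70385 + 12.53216 + 0.42654 = 65.37772 Da

65.3777 Da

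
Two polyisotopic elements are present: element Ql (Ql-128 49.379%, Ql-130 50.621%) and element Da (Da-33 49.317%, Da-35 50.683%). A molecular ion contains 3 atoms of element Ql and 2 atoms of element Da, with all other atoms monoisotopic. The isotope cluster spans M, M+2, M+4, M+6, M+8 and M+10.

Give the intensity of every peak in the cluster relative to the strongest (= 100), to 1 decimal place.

Element Ql pattern (n=3): 0.12040011 : 0.37028537 : 0.37959894 : 0.12971559
Element Da pattern (n=2): 0.24321665 : 0.4999067 : 0.25687665
Convolve the two distributions (both contribute in 2-u steps):
  M: 0.12040011×0.24321665 = 0.029283
  M+2: 0.12040011×0.4999067 + 0.37028537×0.24321665 = 0.150248
  M+4: 0.12040011×0.25687665 + 0.37028537×0.4999067 + 0.37959894×0.24321665 = 0.308361
  M+6: 0.37028537×0.25687665 + 0.37959894×0.4999067 + 0.12971559×0.24321665 = 0.316431
  M+8: 0.37959894×0.25687665 + 0.12971559×0.4999067 = 0.162356
  M+10: 0.12971559×0.25687665 = 0.033321
Scale to base peak (0.316431) = 100: 9.3 : 47.5 : 97.4 : 100.0 : 51.3 : 10.5

9.3 : 47.5 : 97.4 : 100.0 : 51.3 : 10.5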